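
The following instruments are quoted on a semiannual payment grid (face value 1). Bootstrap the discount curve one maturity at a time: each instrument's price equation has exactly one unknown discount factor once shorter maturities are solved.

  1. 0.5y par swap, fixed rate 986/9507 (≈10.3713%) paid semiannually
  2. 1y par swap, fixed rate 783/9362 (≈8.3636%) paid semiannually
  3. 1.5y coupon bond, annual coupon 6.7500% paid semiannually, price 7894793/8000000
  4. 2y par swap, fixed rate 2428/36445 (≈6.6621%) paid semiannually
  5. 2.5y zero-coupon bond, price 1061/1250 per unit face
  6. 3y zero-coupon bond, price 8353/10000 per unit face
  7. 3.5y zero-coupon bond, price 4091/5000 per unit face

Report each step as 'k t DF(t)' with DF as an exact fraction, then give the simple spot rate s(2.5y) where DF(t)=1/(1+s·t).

1 1/2 9507/10000
2 1 9217/10000
3 3/2 1787/2000
4 2 4393/5000
5 5/2 1061/1250
6 3 8353/10000
7 7/2 4091/5000
s(2.5y) = (1/(1061/1250) − 1)/(5/2) = 378/5305 ≈ 7.1254%

step 1 [0.5y] swap r/2=493/9507: DF=(1 − 493/9507·(0))/(1+493/9507) = 9507/10000 ≈ 0.950700
step 2 [1y] swap r/2=783/18724: DF=(1 − 783/18724·(0.950700))/(1+783/18724) = 9217/10000 ≈ 0.921700
step 3 [1.5y] bond c/2=27/800: DF=(7894793/8000000 − 27/800·(0.950700+0.921700))/(1+27/800) = 1787/2000 ≈ 0.893500
step 4 [2y] swap r/2=1214/36445: DF=(1 − 1214/36445·(0.950700+0.921700+0.893500))/(1+1214/36445) = 4393/5000 ≈ 0.878600
step 5 [2.5y] zero: DF = P = 1061/1250 ≈ 0.848800
step 6 [3y] zero: DF = P = 8353/10000 ≈ 0.835300
step 7 [3.5y] zero: DF = P = 4091/5000 ≈ 0.818200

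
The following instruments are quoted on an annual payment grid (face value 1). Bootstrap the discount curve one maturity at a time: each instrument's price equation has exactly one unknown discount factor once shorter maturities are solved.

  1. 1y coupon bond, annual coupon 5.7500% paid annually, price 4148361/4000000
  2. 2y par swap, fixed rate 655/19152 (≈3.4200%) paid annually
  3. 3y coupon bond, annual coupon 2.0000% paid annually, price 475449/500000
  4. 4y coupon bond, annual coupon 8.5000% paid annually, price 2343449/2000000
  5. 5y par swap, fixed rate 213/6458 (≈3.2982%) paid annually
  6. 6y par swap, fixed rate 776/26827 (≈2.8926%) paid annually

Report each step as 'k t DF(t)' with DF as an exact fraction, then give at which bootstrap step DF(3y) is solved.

step 1 [1y] bond c/1=23/400: DF=(4148361/4000000 − 23/400·(0))/(1+23/400) = 9807/10000 ≈ 0.980700
step 2 [2y] swap r/1=655/19152: DF=(1 − 655/19152·(0.980700))/(1+655/19152) = 1869/2000 ≈ 0.934500
step 3 [3y] bond c/1=1/50: DF=(475449/500000 − 1/50·(0.980700+0.934500))/(1+1/50) = 8947/10000 ≈ 0.894700
step 4 [4y] bond c/1=17/200: DF=(2343449/2000000 − 17/200·(0.980700+0.934500+0.894700))/(1+17/200) = 4299/5000 ≈ 0.859800
step 5 [5y] swap r/1=213/6458: DF=(1 − 213/6458·(0.980700+0.934500+0.894700+0.859800))/(1+213/6458) = 8509/10000 ≈ 0.850900
step 6 [6y] swap r/1=776/26827: DF=(1 − 776/26827·(0.980700+0.934500+0.894700+0.859800+0.850900))/(1+776/26827) = 528/625 ≈ 0.844800

1 1 9807/10000
2 2 1869/2000
3 3 8947/10000
4 4 4299/5000
5 5 8509/10000
6 6 528/625
DF(3y) is solved at step 3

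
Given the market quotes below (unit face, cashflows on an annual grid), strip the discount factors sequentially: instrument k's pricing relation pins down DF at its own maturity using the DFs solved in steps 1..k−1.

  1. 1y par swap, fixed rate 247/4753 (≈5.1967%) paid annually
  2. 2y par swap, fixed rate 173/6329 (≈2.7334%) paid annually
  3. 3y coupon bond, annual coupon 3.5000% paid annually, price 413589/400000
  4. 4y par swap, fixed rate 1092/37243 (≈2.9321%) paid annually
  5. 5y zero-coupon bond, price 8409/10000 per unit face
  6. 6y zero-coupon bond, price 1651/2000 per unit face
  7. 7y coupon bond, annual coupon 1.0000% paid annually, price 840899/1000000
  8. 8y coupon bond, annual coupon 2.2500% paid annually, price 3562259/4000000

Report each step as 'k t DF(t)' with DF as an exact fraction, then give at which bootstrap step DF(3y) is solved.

1 1 4753/5000
2 2 9481/10000
3 3 2337/2500
4 4 2227/2500
5 5 8409/10000
6 6 1651/2000
7 7 487/625
8 8 919/1250
DF(3y) is solved at step 3

step 1 [1y] swap r/1=247/4753: DF=(1 − 247/4753·(0))/(1+247/4753) = 4753/5000 ≈ 0.950600
step 2 [2y] swap r/1=173/6329: DF=(1 − 173/6329·(0.950600))/(1+173/6329) = 9481/10000 ≈ 0.948100
step 3 [3y] bond c/1=7/200: DF=(413589/400000 − 7/200·(0.950600+0.948100))/(1+7/200) = 2337/2500 ≈ 0.934800
step 4 [4y] swap r/1=1092/37243: DF=(1 − 1092/37243·(0.950600+0.948100+0.934800))/(1+1092/37243) = 2227/2500 ≈ 0.890800
step 5 [5y] zero: DF = P = 8409/10000 ≈ 0.840900
step 6 [6y] zero: DF = P = 1651/2000 ≈ 0.825500
step 7 [7y] bond c/1=1/100: DF=(840899/1000000 − 1/100·(0.950600+0.948100+0.934800+0.890800+0.840900+0.825500))/(1+1/100) = 487/625 ≈ 0.779200
step 8 [8y] bond c/1=9/400: DF=(3562259/4000000 − 9/400·(0.950600+0.948100+0.934800+0.890800+0.840900+0.825500+0.779200))/(1+9/400) = 919/1250 ≈ 0.735200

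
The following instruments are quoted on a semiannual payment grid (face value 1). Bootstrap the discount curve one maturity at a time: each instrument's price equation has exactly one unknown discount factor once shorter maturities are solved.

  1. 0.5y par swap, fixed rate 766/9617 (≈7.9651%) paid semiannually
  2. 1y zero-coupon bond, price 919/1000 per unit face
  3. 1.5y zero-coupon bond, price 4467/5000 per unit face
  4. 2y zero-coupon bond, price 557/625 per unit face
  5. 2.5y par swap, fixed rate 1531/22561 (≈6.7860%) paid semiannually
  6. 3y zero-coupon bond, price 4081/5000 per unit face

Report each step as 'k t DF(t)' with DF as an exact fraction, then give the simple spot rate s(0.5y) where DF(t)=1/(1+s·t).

1 1/2 9617/10000
2 1 919/1000
3 3/2 4467/5000
4 2 557/625
5 5/2 8469/10000
6 3 4081/5000
s(0.5y) = (1/(9617/10000) − 1)/(1/2) = 766/9617 ≈ 7.9651%

step 1 [0.5y] swap r/2=383/9617: DF=(1 − 383/9617·(0))/(1+383/9617) = 9617/10000 ≈ 0.961700
step 2 [1y] zero: DF = P = 919/1000 ≈ 0.919000
step 3 [1.5y] zero: DF = P = 4467/5000 ≈ 0.893400
step 4 [2y] zero: DF = P = 557/625 ≈ 0.891200
step 5 [2.5y] swap r/2=1531/45122: DF=(1 − 1531/45122·(0.961700+0.919000+0.893400+0.891200))/(1+1531/45122) = 8469/10000 ≈ 0.846900
step 6 [3y] zero: DF = P = 4081/5000 ≈ 0.816200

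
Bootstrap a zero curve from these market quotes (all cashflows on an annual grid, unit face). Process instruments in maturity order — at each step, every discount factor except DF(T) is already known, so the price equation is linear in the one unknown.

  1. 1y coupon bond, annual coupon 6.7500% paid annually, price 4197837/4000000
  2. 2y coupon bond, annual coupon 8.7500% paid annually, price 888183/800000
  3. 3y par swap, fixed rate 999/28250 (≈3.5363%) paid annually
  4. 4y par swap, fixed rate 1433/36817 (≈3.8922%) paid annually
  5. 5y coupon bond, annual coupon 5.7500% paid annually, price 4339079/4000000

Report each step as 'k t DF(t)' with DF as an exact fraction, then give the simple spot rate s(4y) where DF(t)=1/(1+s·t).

step 1 [1y] bond c/1=27/400: DF=(4197837/4000000 − 27/400·(0))/(1+27/400) = 9831/10000 ≈ 0.983100
step 2 [2y] bond c/1=7/80: DF=(888183/800000 − 7/80·(0.983100))/(1+7/80) = 4709/5000 ≈ 0.941800
step 3 [3y] swap r/1=999/28250: DF=(1 − 999/28250·(0.983100+0.941800))/(1+999/28250) = 9001/10000 ≈ 0.900100
step 4 [4y] swap r/1=1433/36817: DF=(1 − 1433/36817·(0.983100+0.941800+0.900100))/(1+1433/36817) = 8567/10000 ≈ 0.856700
step 5 [5y] bond c/1=23/400: DF=(4339079/4000000 − 23/400·(0.983100+0.941800+0.900100+0.856700))/(1+23/400) = 516/625 ≈ 0.825600

1 1 9831/10000
2 2 4709/5000
3 3 9001/10000
4 4 8567/10000
5 5 516/625
s(4y) = (1/(8567/10000) − 1)/(4) = 1433/34268 ≈ 4.1817%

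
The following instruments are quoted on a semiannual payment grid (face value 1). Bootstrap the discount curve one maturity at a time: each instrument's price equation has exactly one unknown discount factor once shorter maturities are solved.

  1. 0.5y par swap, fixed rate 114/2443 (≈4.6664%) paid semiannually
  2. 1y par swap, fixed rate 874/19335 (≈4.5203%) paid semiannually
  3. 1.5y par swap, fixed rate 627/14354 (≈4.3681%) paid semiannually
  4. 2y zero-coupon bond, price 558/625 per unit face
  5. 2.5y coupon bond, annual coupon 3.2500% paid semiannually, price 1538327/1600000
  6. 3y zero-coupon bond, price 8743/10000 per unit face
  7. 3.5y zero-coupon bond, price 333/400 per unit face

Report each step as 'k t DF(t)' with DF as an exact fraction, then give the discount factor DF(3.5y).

1 1/2 2443/2500
2 1 9563/10000
3 3/2 9373/10000
4 2 558/625
5 5/2 8859/10000
6 3 8743/10000
7 7/2 333/400
DF(3.5y) = 333/400 ≈ 0.832500

step 1 [0.5y] swap r/2=57/2443: DF=(1 − 57/2443·(0))/(1+57/2443) = 2443/2500 ≈ 0.977200
step 2 [1y] swap r/2=437/19335: DF=(1 − 437/19335·(0.977200))/(1+437/19335) = 9563/10000 ≈ 0.956300
step 3 [1.5y] swap r/2=627/28708: DF=(1 − 627/28708·(0.977200+0.956300))/(1+627/28708) = 9373/10000 ≈ 0.937300
step 4 [2y] zero: DF = P = 558/625 ≈ 0.892800
step 5 [2.5y] bond c/2=13/800: DF=(1538327/1600000 − 13/800·(0.977200+0.956300+0.937300+0.892800))/(1+13/800) = 8859/10000 ≈ 0.885900
step 6 [3y] zero: DF = P = 8743/10000 ≈ 0.874300
step 7 [3.5y] zero: DF = P = 333/400 ≈ 0.832500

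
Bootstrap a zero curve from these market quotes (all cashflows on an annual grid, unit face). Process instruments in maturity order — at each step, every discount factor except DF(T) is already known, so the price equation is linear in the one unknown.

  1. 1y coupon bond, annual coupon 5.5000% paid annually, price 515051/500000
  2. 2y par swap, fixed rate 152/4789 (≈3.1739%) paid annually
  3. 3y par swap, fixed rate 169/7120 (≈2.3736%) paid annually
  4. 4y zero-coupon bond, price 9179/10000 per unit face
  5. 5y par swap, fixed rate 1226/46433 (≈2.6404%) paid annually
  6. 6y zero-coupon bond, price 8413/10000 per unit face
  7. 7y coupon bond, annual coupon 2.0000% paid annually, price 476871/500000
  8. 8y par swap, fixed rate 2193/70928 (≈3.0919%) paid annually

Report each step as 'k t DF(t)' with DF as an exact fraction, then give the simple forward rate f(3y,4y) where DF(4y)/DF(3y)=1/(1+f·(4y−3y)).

step 1 [1y] bond c/1=11/200: DF=(515051/500000 − 11/200·(0))/(1+11/200) = 2441/2500 ≈ 0.976400
step 2 [2y] swap r/1=152/4789: DF=(1 − 152/4789·(0.976400))/(1+152/4789) = 587/625 ≈ 0.939200
step 3 [3y] swap r/1=169/7120: DF=(1 − 169/7120·(0.976400+0.939200))/(1+169/7120) = 2331/2500 ≈ 0.932400
step 4 [4y] zero: DF = P = 9179/10000 ≈ 0.917900
step 5 [5y] swap r/1=1226/46433: DF=(1 − 1226/46433·(0.976400+0.939200+0.932400+0.917900))/(1+1226/46433) = 4387/5000 ≈ 0.877400
step 6 [6y] zero: DF = P = 8413/10000 ≈ 0.841300
step 7 [7y] bond c/1=1/50: DF=(476871/500000 − 1/50·(0.976400+0.939200+0.932400+0.917900+0.877400+0.841300))/(1+1/50) = 331/400 ≈ 0.827500
step 8 [8y] swap r/1=2193/70928: DF=(1 − 2193/70928·(0.976400+0.939200+0.932400+0.917900+0.877400+0.841300+0.827500))/(1+2193/70928) = 7807/10000 ≈ 0.780700

1 1 2441/2500
2 2 587/625
3 3 2331/2500
4 4 9179/10000
5 5 4387/5000
6 6 8413/10000
7 7 331/400
8 8 7807/10000
f(3y,4y) = ((2331/2500)/(9179/10000) − 1)/(1) = 145/9179 ≈ 1.5797%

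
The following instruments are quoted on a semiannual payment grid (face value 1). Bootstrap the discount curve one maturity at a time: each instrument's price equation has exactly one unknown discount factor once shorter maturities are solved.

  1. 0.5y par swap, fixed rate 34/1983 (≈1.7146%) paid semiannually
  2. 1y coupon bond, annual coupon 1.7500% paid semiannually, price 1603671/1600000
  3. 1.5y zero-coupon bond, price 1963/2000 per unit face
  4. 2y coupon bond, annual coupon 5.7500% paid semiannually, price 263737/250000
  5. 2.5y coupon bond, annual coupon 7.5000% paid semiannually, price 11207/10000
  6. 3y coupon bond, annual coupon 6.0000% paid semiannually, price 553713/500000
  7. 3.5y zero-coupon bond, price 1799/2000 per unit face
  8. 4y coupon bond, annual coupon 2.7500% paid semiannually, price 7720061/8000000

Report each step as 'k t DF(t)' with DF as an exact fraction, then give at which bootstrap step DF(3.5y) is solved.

step 1 [0.5y] swap r/2=17/1983: DF=(1 − 17/1983·(0))/(1+17/1983) = 1983/2000 ≈ 0.991500
step 2 [1y] bond c/2=7/800: DF=(1603671/1600000 − 7/800·(0.991500))/(1+7/800) = 197/200 ≈ 0.985000
step 3 [1.5y] zero: DF = P = 1963/2000 ≈ 0.981500
step 4 [2y] bond c/2=23/800: DF=(263737/250000 − 23/800·(0.991500+0.985000+0.981500))/(1+23/800) = 2357/2500 ≈ 0.942800
step 5 [2.5y] bond c/2=3/80: DF=(11207/10000 − 3/80·(0.991500+0.985000+0.981500+0.942800))/(1+3/80) = 587/625 ≈ 0.939200
step 6 [3y] bond c/2=3/100: DF=(553713/500000 − 3/100·(0.991500+0.985000+0.981500+0.942800+0.939200))/(1+3/100) = 4671/5000 ≈ 0.934200
step 7 [3.5y] zero: DF = P = 1799/2000 ≈ 0.899500
step 8 [4y] bond c/2=11/800: DF=(7720061/8000000 − 11/800·(0.991500+0.985000+0.981500+0.942800+0.939200+0.934200+0.899500))/(1+11/800) = 4307/5000 ≈ 0.861400

1 1/2 1983/2000
2 1 197/200
3 3/2 1963/2000
4 2 2357/2500
5 5/2 587/625
6 3 4671/5000
7 7/2 1799/2000
8 4 4307/5000
DF(3.5y) is solved at step 7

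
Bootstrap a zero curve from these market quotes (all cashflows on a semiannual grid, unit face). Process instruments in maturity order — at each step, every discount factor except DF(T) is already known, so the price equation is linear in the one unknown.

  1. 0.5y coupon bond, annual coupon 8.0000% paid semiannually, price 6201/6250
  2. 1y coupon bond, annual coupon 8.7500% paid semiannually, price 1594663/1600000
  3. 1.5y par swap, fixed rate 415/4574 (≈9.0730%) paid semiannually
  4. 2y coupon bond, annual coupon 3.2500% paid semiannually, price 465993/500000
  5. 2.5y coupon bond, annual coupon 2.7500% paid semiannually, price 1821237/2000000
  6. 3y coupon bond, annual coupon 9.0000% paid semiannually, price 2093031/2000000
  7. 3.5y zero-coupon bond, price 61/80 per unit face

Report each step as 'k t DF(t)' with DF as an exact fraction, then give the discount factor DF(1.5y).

step 1 [0.5y] bond c/2=1/25: DF=(6201/6250 − 1/25·(0))/(1+1/25) = 477/500 ≈ 0.954000
step 2 [1y] bond c/2=7/160: DF=(1594663/1600000 − 7/160·(0.954000))/(1+7/160) = 9149/10000 ≈ 0.914900
step 3 [1.5y] swap r/2=415/9148: DF=(1 − 415/9148·(0.954000+0.914900))/(1+415/9148) = 1751/2000 ≈ 0.875500
step 4 [2y] bond c/2=13/800: DF=(465993/500000 − 13/800·(0.954000+0.914900+0.875500))/(1+13/800) = 2183/2500 ≈ 0.873200
step 5 [2.5y] bond c/2=11/800: DF=(1821237/2000000 − 11/800·(0.954000+0.914900+0.875500+0.873200))/(1+11/800) = 2123/2500 ≈ 0.849200
step 6 [3y] bond c/2=9/200: DF=(2093031/2000000 − 9/200·(0.954000+0.914900+0.875500+0.873200+0.849200))/(1+9/200) = 8091/10000 ≈ 0.809100
step 7 [3.5y] zero: DF = P = 61/80 ≈ 0.762500

1 1/2 477/500
2 1 9149/10000
3 3/2 1751/2000
4 2 2183/2500
5 5/2 2123/2500
6 3 8091/10000
7 7/2 61/80
DF(1.5y) = 1751/2000 ≈ 0.875500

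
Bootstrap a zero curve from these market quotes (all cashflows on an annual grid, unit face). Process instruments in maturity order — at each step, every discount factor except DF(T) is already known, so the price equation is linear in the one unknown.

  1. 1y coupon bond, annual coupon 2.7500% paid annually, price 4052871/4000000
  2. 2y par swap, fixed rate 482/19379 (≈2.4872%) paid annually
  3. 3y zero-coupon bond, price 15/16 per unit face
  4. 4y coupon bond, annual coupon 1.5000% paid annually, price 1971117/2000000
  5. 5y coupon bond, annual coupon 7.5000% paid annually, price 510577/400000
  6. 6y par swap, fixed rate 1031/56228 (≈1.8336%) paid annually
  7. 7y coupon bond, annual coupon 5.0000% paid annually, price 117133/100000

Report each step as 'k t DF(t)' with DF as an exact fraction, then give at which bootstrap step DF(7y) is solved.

1 1 9861/10000
2 2 4759/5000
3 3 15/16
4 4 1857/2000
5 5 461/500
6 6 8969/10000
7 7 4239/5000
DF(7y) is solved at step 7

step 1 [1y] bond c/1=11/400: DF=(4052871/4000000 − 11/400·(0))/(1+11/400) = 9861/10000 ≈ 0.986100
step 2 [2y] swap r/1=482/19379: DF=(1 − 482/19379·(0.986100))/(1+482/19379) = 4759/5000 ≈ 0.951800
step 3 [3y] zero: DF = P = 15/16 ≈ 0.937500
step 4 [4y] bond c/1=3/200: DF=(1971117/2000000 − 3/200·(0.986100+0.951800+0.937500))/(1+3/200) = 1857/2000 ≈ 0.928500
step 5 [5y] bond c/1=3/40: DF=(510577/400000 − 3/40·(0.986100+0.951800+0.937500+0.928500))/(1+3/40) = 461/500 ≈ 0.922000
step 6 [6y] swap r/1=1031/56228: DF=(1 − 1031/56228·(0.986100+0.951800+0.937500+0.928500+0.922000))/(1+1031/56228) = 8969/10000 ≈ 0.896900
step 7 [7y] bond c/1=1/20: DF=(117133/100000 − 1/20·(0.986100+0.951800+0.937500+0.928500+0.922000+0.896900))/(1+1/20) = 4239/5000 ≈ 0.847800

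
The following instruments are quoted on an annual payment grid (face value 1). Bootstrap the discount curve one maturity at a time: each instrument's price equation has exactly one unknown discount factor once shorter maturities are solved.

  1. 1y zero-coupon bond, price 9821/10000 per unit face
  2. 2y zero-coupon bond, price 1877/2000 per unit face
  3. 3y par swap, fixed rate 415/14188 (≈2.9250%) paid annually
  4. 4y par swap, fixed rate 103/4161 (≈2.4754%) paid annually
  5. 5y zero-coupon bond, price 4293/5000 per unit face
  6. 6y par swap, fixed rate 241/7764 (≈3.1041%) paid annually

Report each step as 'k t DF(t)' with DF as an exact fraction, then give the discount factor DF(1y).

1 1 9821/10000
2 2 1877/2000
3 3 917/1000
4 4 9073/10000
5 5 4293/5000
6 6 8313/10000
DF(1y) = 9821/10000 ≈ 0.982100

step 1 [1y] zero: DF = P = 9821/10000 ≈ 0.982100
step 2 [2y] zero: DF = P = 1877/2000 ≈ 0.938500
step 3 [3y] swap r/1=415/14188: DF=(1 − 415/14188·(0.982100+0.938500))/(1+415/14188) = 917/1000 ≈ 0.917000
step 4 [4y] swap r/1=103/4161: DF=(1 − 103/4161·(0.982100+0.938500+0.917000))/(1+103/4161) = 9073/10000 ≈ 0.907300
step 5 [5y] zero: DF = P = 4293/5000 ≈ 0.858600
step 6 [6y] swap r/1=241/7764: DF=(1 − 241/7764·(0.982100+0.938500+0.917000+0.907300+0.858600))/(1+241/7764) = 8313/10000 ≈ 0.831300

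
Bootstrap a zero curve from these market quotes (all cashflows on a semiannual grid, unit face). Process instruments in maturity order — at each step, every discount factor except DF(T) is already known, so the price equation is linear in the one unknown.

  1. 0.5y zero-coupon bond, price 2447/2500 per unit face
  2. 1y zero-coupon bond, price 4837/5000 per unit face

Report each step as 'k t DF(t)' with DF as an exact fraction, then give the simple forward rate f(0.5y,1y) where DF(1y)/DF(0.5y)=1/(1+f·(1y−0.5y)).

step 1 [0.5y] zero: DF = P = 2447/2500 ≈ 0.978800
step 2 [1y] zero: DF = P = 4837/5000 ≈ 0.967400

1 1/2 2447/2500
2 1 4837/5000
f(0.5y,1y) = ((2447/2500)/(4837/5000) − 1)/(1/2) = 114/4837 ≈ 2.3568%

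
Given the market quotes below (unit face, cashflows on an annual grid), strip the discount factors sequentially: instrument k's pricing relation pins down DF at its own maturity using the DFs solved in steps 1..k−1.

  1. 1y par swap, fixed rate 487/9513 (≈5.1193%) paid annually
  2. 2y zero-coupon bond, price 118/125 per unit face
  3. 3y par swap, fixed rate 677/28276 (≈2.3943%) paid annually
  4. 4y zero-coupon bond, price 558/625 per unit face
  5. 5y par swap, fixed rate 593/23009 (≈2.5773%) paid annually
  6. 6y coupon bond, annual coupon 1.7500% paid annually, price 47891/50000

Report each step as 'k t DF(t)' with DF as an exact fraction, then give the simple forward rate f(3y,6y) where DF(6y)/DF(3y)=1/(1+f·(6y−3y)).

step 1 [1y] swap r/1=487/9513: DF=(1 − 487/9513·(0))/(1+487/9513) = 9513/10000 ≈ 0.951300
step 2 [2y] zero: DF = P = 118/125 ≈ 0.944000
step 3 [3y] swap r/1=677/28276: DF=(1 − 677/28276·(0.951300+0.944000))/(1+677/28276) = 9323/10000 ≈ 0.932300
step 4 [4y] zero: DF = P = 558/625 ≈ 0.892800
step 5 [5y] swap r/1=593/23009: DF=(1 − 593/23009·(0.951300+0.944000+0.932300+0.892800))/(1+593/23009) = 4407/5000 ≈ 0.881400
step 6 [6y] bond c/1=7/400: DF=(47891/50000 − 7/400·(0.951300+0.944000+0.932300+0.892800+0.881400))/(1+7/400) = 4311/5000 ≈ 0.862200

1 1 9513/10000
2 2 118/125
3 3 9323/10000
4 4 558/625
5 5 4407/5000
6 6 4311/5000
f(3y,6y) = ((9323/10000)/(4311/5000) − 1)/(3) = 701/25866 ≈ 2.7101%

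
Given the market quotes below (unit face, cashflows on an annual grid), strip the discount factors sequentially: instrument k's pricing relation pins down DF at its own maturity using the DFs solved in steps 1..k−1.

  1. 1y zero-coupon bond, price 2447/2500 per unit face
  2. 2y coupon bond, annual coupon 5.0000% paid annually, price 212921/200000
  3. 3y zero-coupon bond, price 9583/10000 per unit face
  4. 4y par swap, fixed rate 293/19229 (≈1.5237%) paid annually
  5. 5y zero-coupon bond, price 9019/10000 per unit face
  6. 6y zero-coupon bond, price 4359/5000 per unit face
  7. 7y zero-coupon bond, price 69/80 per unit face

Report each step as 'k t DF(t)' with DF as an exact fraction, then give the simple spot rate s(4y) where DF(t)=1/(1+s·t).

step 1 [1y] zero: DF = P = 2447/2500 ≈ 0.978800
step 2 [2y] bond c/1=1/20: DF=(212921/200000 − 1/20·(0.978800))/(1+1/20) = 9673/10000 ≈ 0.967300
step 3 [3y] zero: DF = P = 9583/10000 ≈ 0.958300
step 4 [4y] swap r/1=293/19229: DF=(1 − 293/19229·(0.978800+0.967300+0.958300))/(1+293/19229) = 4707/5000 ≈ 0.941400
step 5 [5y] zero: DF = P = 9019/10000 ≈ 0.901900
step 6 [6y] zero: DF = P = 4359/5000 ≈ 0.871800
step 7 [7y] zero: DF = P = 69/80 ≈ 0.862500

1 1 2447/2500
2 2 9673/10000
3 3 9583/10000
4 4 4707/5000
5 5 9019/10000
6 6 4359/5000
7 7 69/80
s(4y) = (1/(4707/5000) − 1)/(4) = 293/18828 ≈ 1.5562%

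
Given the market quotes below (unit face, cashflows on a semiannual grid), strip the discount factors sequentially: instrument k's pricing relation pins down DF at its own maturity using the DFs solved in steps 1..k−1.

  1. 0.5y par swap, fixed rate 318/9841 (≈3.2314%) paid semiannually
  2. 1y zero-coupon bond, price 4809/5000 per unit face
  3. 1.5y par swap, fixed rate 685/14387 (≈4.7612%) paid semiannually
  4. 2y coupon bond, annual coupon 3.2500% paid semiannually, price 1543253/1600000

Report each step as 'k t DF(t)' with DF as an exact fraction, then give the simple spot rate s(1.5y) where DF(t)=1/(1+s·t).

1 1/2 9841/10000
2 1 4809/5000
3 3/2 1863/2000
4 2 9031/10000
s(1.5y) = (1/(1863/2000) − 1)/(3/2) = 274/5589 ≈ 4.9025%

step 1 [0.5y] swap r/2=159/9841: DF=(1 − 159/9841·(0))/(1+159/9841) = 9841/10000 ≈ 0.984100
step 2 [1y] zero: DF = P = 4809/5000 ≈ 0.961800
step 3 [1.5y] swap r/2=685/28774: DF=(1 − 685/28774·(0.984100+0.961800))/(1+685/28774) = 1863/2000 ≈ 0.931500
step 4 [2y] bond c/2=13/800: DF=(1543253/1600000 − 13/800·(0.984100+0.961800+0.931500))/(1+13/800) = 9031/10000 ≈ 0.903100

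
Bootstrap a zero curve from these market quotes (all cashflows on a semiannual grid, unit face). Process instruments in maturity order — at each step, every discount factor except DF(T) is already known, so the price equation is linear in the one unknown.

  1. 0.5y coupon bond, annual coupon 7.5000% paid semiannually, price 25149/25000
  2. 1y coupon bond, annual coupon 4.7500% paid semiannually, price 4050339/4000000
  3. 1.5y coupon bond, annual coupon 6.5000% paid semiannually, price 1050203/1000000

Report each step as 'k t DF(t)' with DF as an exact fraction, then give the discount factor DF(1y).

1 1/2 606/625
2 1 4833/5000
3 3/2 4781/5000
DF(1y) = 4833/5000 ≈ 0.966600

step 1 [0.5y] bond c/2=3/80: DF=(25149/25000 − 3/80·(0))/(1+3/80) = 606/625 ≈ 0.969600
step 2 [1y] bond c/2=19/800: DF=(4050339/4000000 − 19/800·(0.969600))/(1+19/800) = 4833/5000 ≈ 0.966600
step 3 [1.5y] bond c/2=13/400: DF=(1050203/1000000 − 13/400·(0.969600+0.966600))/(1+13/400) = 4781/5000 ≈ 0.956200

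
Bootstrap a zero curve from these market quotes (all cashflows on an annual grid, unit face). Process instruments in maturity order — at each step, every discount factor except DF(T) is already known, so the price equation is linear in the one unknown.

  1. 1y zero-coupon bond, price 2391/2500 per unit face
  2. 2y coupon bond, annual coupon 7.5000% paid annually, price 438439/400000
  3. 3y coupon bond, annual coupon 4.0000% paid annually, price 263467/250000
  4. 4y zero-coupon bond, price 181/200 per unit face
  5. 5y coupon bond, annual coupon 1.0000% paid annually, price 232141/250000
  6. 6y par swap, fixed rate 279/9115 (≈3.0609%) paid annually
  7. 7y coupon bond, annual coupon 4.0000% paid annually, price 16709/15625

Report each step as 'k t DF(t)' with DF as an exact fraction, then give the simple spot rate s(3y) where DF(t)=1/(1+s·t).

1 1 2391/2500
2 2 9529/10000
3 3 9399/10000
4 4 181/200
5 5 4411/5000
6 6 4163/5000
7 7 8179/10000
s(3y) = (1/(9399/10000) − 1)/(3) = 601/28197 ≈ 2.1314%

step 1 [1y] zero: DF = P = 2391/2500 ≈ 0.956400
step 2 [2y] bond c/1=3/40: DF=(438439/400000 − 3/40·(0.956400))/(1+3/40) = 9529/10000 ≈ 0.952900
step 3 [3y] bond c/1=1/25: DF=(263467/250000 − 1/25·(0.956400+0.952900))/(1+1/25) = 9399/10000 ≈ 0.939900
step 4 [4y] zero: DF = P = 181/200 ≈ 0.905000
step 5 [5y] bond c/1=1/100: DF=(232141/250000 − 1/100·(0.956400+0.952900+0.939900+0.905000))/(1+1/100) = 4411/5000 ≈ 0.882200
step 6 [6y] swap r/1=279/9115: DF=(1 − 279/9115·(0.956400+0.952900+0.939900+0.905000+0.882200))/(1+279/9115) = 4163/5000 ≈ 0.832600
step 7 [7y] bond c/1=1/25: DF=(16709/15625 − 1/25·(0.956400+0.952900+0.939900+0.905000+0.882200+0.832600))/(1+1/25) = 8179/10000 ≈ 0.817900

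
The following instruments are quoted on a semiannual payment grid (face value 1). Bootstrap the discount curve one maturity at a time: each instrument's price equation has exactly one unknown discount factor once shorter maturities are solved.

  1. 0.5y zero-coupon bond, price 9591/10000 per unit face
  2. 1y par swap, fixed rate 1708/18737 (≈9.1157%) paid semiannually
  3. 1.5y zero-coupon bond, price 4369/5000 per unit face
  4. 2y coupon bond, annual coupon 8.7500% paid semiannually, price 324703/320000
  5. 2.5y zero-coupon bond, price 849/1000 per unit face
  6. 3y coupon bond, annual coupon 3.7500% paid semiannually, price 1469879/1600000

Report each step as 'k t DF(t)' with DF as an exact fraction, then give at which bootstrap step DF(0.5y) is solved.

1 1/2 9591/10000
2 1 4573/5000
3 3/2 4369/5000
4 2 857/1000
5 5/2 849/1000
6 3 4099/5000
DF(0.5y) is solved at step 1

step 1 [0.5y] zero: DF = P = 9591/10000 ≈ 0.959100
step 2 [1y] swap r/2=854/18737: DF=(1 − 854/18737·(0.959100))/(1+854/18737) = 4573/5000 ≈ 0.914600
step 3 [1.5y] zero: DF = P = 4369/5000 ≈ 0.873800
step 4 [2y] bond c/2=7/160: DF=(324703/320000 − 7/160·(0.959100+0.914600+0.873800))/(1+7/160) = 857/1000 ≈ 0.857000
step 5 [2.5y] zero: DF = P = 849/1000 ≈ 0.849000
step 6 [3y] bond c/2=3/160: DF=(1469879/1600000 − 3/160·(0.959100+0.914600+0.873800+0.857000+0.849000))/(1+3/160) = 4099/5000 ≈ 0.819800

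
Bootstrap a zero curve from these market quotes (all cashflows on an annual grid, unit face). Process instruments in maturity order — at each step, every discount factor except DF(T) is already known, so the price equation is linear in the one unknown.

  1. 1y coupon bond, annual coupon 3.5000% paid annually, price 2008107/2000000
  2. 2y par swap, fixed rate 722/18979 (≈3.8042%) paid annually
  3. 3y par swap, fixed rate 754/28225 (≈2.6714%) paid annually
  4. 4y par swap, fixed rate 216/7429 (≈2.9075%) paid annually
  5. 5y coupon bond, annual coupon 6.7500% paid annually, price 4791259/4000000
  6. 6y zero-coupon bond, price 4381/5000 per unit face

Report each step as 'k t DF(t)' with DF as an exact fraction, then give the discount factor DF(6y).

1 1 9701/10000
2 2 4639/5000
3 3 4623/5000
4 4 223/250
5 5 1109/1250
6 6 4381/5000
DF(6y) = 4381/5000 ≈ 0.876200

step 1 [1y] bond c/1=7/200: DF=(2008107/2000000 − 7/200·(0))/(1+7/200) = 9701/10000 ≈ 0.970100
step 2 [2y] swap r/1=722/18979: DF=(1 − 722/18979·(0.970100))/(1+722/18979) = 4639/5000 ≈ 0.927800
step 3 [3y] swap r/1=754/28225: DF=(1 − 754/28225·(0.970100+0.927800))/(1+754/28225) = 4623/5000 ≈ 0.924600
step 4 [4y] swap r/1=216/7429: DF=(1 − 216/7429·(0.970100+0.927800+0.924600))/(1+216/7429) = 223/250 ≈ 0.892000
step 5 [5y] bond c/1=27/400: DF=(4791259/4000000 − 27/400·(0.970100+0.927800+0.924600+0.892000))/(1+27/400) = 1109/1250 ≈ 0.887200
step 6 [6y] zero: DF = P = 4381/5000 ≈ 0.876200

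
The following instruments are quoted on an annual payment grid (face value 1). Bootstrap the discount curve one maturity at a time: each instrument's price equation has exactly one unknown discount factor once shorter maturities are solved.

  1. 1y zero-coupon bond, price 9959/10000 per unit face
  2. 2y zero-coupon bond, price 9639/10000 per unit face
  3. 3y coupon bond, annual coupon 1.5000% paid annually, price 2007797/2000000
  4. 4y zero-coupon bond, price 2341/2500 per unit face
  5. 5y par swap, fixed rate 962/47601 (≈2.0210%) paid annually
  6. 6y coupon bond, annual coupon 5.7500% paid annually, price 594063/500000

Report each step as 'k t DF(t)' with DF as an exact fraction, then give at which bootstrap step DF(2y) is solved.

step 1 [1y] zero: DF = P = 9959/10000 ≈ 0.995900
step 2 [2y] zero: DF = P = 9639/10000 ≈ 0.963900
step 3 [3y] bond c/1=3/200: DF=(2007797/2000000 − 3/200·(0.995900+0.963900))/(1+3/200) = 9601/10000 ≈ 0.960100
step 4 [4y] zero: DF = P = 2341/2500 ≈ 0.936400
step 5 [5y] swap r/1=962/47601: DF=(1 − 962/47601·(0.995900+0.963900+0.960100+0.936400))/(1+962/47601) = 4519/5000 ≈ 0.903800
step 6 [6y] bond c/1=23/400: DF=(594063/500000 − 23/400·(0.995900+0.963900+0.960100+0.936400+0.903800))/(1+23/400) = 8647/10000 ≈ 0.864700

1 1 9959/10000
2 2 9639/10000
3 3 9601/10000
4 4 2341/2500
5 5 4519/5000
6 6 8647/10000
DF(2y) is solved at step 2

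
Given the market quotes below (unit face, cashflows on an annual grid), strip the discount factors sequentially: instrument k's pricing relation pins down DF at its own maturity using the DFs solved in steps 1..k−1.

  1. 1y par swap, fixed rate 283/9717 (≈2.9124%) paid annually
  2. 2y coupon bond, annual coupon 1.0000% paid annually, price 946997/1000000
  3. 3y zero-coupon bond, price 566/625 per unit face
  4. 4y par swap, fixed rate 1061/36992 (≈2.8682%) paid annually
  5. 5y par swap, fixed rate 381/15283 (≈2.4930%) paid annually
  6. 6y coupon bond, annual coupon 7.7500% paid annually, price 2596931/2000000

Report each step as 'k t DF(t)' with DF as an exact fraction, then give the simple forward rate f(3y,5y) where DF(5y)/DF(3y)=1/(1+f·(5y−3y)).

1 1 9717/10000
2 2 116/125
3 3 566/625
4 4 8939/10000
5 5 8857/10000
6 6 8753/10000
f(3y,5y) = ((566/625)/(8857/10000) − 1)/(2) = 199/17714 ≈ 1.1234%

step 1 [1y] swap r/1=283/9717: DF=(1 − 283/9717·(0))/(1+283/9717) = 9717/10000 ≈ 0.971700
step 2 [2y] bond c/1=1/100: DF=(946997/1000000 − 1/100·(0.971700))/(1+1/100) = 116/125 ≈ 0.928000
step 3 [3y] zero: DF = P = 566/625 ≈ 0.905600
step 4 [4y] swap r/1=1061/36992: DF=(1 − 1061/36992·(0.971700+0.928000+0.905600))/(1+1061/36992) = 8939/10000 ≈ 0.893900
step 5 [5y] swap r/1=381/15283: DF=(1 − 381/15283·(0.971700+0.928000+0.905600+0.893900))/(1+381/15283) = 8857/10000 ≈ 0.885700
step 6 [6y] bond c/1=31/400: DF=(2596931/2000000 − 31/400·(0.971700+0.928000+0.905600+0.893900+0.885700))/(1+31/400) = 8753/10000 ≈ 0.875300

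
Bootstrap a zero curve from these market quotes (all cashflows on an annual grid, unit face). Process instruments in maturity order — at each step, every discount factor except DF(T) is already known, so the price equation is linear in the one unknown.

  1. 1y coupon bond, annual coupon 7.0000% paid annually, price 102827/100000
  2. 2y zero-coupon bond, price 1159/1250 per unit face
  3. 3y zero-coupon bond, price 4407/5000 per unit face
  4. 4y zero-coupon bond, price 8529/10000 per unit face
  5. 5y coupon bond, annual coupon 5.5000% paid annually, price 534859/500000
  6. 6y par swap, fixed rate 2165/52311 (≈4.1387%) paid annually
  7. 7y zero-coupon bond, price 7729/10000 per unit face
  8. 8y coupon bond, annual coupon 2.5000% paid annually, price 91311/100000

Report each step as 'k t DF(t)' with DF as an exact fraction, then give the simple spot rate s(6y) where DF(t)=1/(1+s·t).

1 1 961/1000
2 2 1159/1250
3 3 4407/5000
4 4 8529/10000
5 5 8251/10000
6 6 1567/2000
7 7 7729/10000
8 8 1861/2500
s(6y) = (1/(1567/2000) − 1)/(6) = 433/9402 ≈ 4.6054%

step 1 [1y] bond c/1=7/100: DF=(102827/100000 − 7/100·(0))/(1+7/100) = 961/1000 ≈ 0.961000
step 2 [2y] zero: DF = P = 1159/1250 ≈ 0.927200
step 3 [3y] zero: DF = P = 4407/5000 ≈ 0.881400
step 4 [4y] zero: DF = P = 8529/10000 ≈ 0.852900
step 5 [5y] bond c/1=11/200: DF=(534859/500000 − 11/200·(0.961000+0.927200+0.881400+0.852900))/(1+11/200) = 8251/10000 ≈ 0.825100
step 6 [6y] swap r/1=2165/52311: DF=(1 − 2165/52311·(0.961000+0.927200+0.881400+0.852900+0.825100))/(1+2165/52311) = 1567/2000 ≈ 0.783500
step 7 [7y] zero: DF = P = 7729/10000 ≈ 0.772900
step 8 [8y] bond c/1=1/40: DF=(91311/100000 − 1/40·(0.961000+0.927200+0.881400+0.852900+0.825100+0.783500+0.772900))/(1+1/40) = 1861/2500 ≈ 0.744400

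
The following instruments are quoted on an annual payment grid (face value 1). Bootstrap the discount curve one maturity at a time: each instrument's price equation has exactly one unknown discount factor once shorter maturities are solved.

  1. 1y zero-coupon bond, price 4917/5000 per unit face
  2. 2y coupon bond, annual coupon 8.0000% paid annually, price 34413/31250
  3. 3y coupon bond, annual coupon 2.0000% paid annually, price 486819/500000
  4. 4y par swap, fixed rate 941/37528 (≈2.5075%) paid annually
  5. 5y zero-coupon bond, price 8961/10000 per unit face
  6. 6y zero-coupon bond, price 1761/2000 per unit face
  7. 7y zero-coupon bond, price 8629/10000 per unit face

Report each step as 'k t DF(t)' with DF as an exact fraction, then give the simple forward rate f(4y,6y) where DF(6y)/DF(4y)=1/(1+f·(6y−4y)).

step 1 [1y] zero: DF = P = 4917/5000 ≈ 0.983400
step 2 [2y] bond c/1=2/25: DF=(34413/31250 − 2/25·(0.983400))/(1+2/25) = 2367/2500 ≈ 0.946800
step 3 [3y] bond c/1=1/50: DF=(486819/500000 − 1/50·(0.983400+0.946800))/(1+1/50) = 9167/10000 ≈ 0.916700
step 4 [4y] swap r/1=941/37528: DF=(1 − 941/37528·(0.983400+0.946800+0.916700))/(1+941/37528) = 9059/10000 ≈ 0.905900
step 5 [5y] zero: DF = P = 8961/10000 ≈ 0.896100
step 6 [6y] zero: DF = P = 1761/2000 ≈ 0.880500
step 7 [7y] zero: DF = P = 8629/10000 ≈ 0.862900

1 1 4917/5000
2 2 2367/2500
3 3 9167/10000
4 4 9059/10000
5 5 8961/10000
6 6 1761/2000
7 7 8629/10000
f(4y,6y) = ((9059/10000)/(1761/2000) − 1)/(2) = 127/8805 ≈ 1.4424%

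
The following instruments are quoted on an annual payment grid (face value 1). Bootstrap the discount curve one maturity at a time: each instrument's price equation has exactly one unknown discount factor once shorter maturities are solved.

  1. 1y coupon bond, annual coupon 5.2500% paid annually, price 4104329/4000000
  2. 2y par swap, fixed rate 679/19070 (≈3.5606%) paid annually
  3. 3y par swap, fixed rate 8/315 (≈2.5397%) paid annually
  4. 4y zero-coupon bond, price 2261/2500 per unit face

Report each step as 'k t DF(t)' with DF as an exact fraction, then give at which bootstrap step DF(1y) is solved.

step 1 [1y] bond c/1=21/400: DF=(4104329/4000000 − 21/400·(0))/(1+21/400) = 9749/10000 ≈ 0.974900
step 2 [2y] swap r/1=679/19070: DF=(1 − 679/19070·(0.974900))/(1+679/19070) = 9321/10000 ≈ 0.932100
step 3 [3y] swap r/1=8/315: DF=(1 − 8/315·(0.974900+0.932100))/(1+8/315) = 116/125 ≈ 0.928000
step 4 [4y] zero: DF = P = 2261/2500 ≈ 0.904400

1 1 9749/10000
2 2 9321/10000
3 3 116/125
4 4 2261/2500
DF(1y) is solved at step 1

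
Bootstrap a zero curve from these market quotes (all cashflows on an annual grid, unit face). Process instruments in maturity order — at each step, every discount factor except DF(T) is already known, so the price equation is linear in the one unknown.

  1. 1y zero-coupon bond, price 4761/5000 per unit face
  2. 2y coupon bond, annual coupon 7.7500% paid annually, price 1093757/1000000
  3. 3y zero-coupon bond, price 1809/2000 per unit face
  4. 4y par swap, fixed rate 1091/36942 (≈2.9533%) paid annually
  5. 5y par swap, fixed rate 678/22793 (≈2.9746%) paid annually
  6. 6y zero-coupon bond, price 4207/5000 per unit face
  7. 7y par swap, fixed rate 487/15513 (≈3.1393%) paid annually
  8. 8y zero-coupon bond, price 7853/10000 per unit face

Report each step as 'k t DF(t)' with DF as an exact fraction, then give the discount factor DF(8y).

1 1 4761/5000
2 2 4733/5000
3 3 1809/2000
4 4 8909/10000
5 5 2161/2500
6 6 4207/5000
7 7 2013/2500
8 8 7853/10000
DF(8y) = 7853/10000 ≈ 0.785300

step 1 [1y] zero: DF = P = 4761/5000 ≈ 0.952200
step 2 [2y] bond c/1=31/400: DF=(1093757/1000000 − 31/400·(0.952200))/(1+31/400) = 4733/5000 ≈ 0.946600
step 3 [3y] zero: DF = P = 1809/2000 ≈ 0.904500
step 4 [4y] swap r/1=1091/36942: DF=(1 − 1091/36942·(0.952200+0.946600+0.904500))/(1+1091/36942) = 8909/10000 ≈ 0.890900
step 5 [5y] swap r/1=678/22793: DF=(1 − 678/22793·(0.952200+0.946600+0.904500+0.890900))/(1+678/22793) = 2161/2500 ≈ 0.864400
step 6 [6y] zero: DF = P = 4207/5000 ≈ 0.841400
step 7 [7y] swap r/1=487/15513: DF=(1 − 487/15513·(0.952200+0.946600+0.904500+0.890900+0.864400+0.841400))/(1+487/15513) = 2013/2500 ≈ 0.805200
step 8 [8y] zero: DF = P = 7853/10000 ≈ 0.785300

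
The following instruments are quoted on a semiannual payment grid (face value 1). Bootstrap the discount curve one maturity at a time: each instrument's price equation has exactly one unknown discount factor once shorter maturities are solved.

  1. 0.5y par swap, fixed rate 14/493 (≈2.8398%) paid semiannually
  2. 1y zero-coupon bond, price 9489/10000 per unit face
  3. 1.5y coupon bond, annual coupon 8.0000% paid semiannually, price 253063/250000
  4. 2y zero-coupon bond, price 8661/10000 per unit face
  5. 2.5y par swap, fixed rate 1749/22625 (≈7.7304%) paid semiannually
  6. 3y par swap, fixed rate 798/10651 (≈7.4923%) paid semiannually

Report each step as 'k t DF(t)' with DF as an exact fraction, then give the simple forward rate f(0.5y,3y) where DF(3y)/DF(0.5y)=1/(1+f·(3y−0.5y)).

1 1/2 493/500
2 1 9489/10000
3 3/2 8989/10000
4 2 8661/10000
5 5/2 8251/10000
6 3 1601/2000
f(0.5y,3y) = ((493/500)/(1601/2000) − 1)/(5/2) = 742/8005 ≈ 9.2692%

step 1 [0.5y] swap r/2=7/493: DF=(1 − 7/493·(0))/(1+7/493) = 493/500 ≈ 0.986000
step 2 [1y] zero: DF = P = 9489/10000 ≈ 0.948900
step 3 [1.5y] bond c/2=1/25: DF=(253063/250000 − 1/25·(0.986000+0.948900))/(1+1/25) = 8989/10000 ≈ 0.898900
step 4 [2y] zero: DF = P = 8661/10000 ≈ 0.866100
step 5 [2.5y] swap r/2=1749/45250: DF=(1 − 1749/45250·(0.986000+0.948900+0.898900+0.866100))/(1+1749/45250) = 8251/10000 ≈ 0.825100
step 6 [3y] swap r/2=399/10651: DF=(1 − 399/10651·(0.986000+0.948900+0.898900+0.866100+0.825100))/(1+399/10651) = 1601/2000 ≈ 0.800500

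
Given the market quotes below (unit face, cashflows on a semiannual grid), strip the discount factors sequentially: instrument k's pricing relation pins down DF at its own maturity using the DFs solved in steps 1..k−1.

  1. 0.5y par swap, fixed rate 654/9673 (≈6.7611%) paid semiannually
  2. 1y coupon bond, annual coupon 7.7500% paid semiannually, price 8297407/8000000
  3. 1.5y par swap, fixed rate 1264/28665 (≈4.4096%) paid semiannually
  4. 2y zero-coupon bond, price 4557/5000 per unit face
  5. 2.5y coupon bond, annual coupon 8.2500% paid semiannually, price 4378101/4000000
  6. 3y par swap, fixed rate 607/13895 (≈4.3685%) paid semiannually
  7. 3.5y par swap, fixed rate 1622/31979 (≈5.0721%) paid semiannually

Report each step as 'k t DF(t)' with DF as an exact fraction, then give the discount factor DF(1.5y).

step 1 [0.5y] swap r/2=327/9673: DF=(1 − 327/9673·(0))/(1+327/9673) = 9673/10000 ≈ 0.967300
step 2 [1y] bond c/2=31/800: DF=(8297407/8000000 − 31/800·(0.967300))/(1+31/800) = 1203/1250 ≈ 0.962400
step 3 [1.5y] swap r/2=632/28665: DF=(1 − 632/28665·(0.967300+0.962400))/(1+632/28665) = 1171/1250 ≈ 0.936800
step 4 [2y] zero: DF = P = 4557/5000 ≈ 0.911400
step 5 [2.5y] bond c/2=33/800: DF=(4378101/4000000 − 33/800·(0.967300+0.962400+0.936800+0.911400))/(1+33/800) = 1803/2000 ≈ 0.901500
step 6 [3y] swap r/2=607/27790: DF=(1 − 607/27790·(0.967300+0.962400+0.936800+0.911400+0.901500))/(1+607/27790) = 4393/5000 ≈ 0.878600
step 7 [3.5y] swap r/2=811/31979: DF=(1 − 811/31979·(0.967300+0.962400+0.936800+0.911400+0.901500+0.878600))/(1+811/31979) = 4189/5000 ≈ 0.837800

1 1/2 9673/10000
2 1 1203/1250
3 3/2 1171/1250
4 2 4557/5000
5 5/2 1803/2000
6 3 4393/5000
7 7/2 4189/5000
DF(1.5y) = 1171/1250 ≈ 0.936800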